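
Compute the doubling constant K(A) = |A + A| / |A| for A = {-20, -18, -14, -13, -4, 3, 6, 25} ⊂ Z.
K = |A + A| / |A| = 33/8

Enumerate A + A = {a + b : a, b ∈ A}. With |A| = 8, there are |A|^2 = 64 ordered sum pairs; collecting distinct values, A + A = {-40, -38, -36, -34, -33, -32, -31, -28, -27, -26, -24, -22, -18, -17, -15, -14, -12, -11, -10, -8, -7, -1, 2, 5, 6, 7, 9, 11, 12, 21, 28, 31, 50}, so |A + A| = 33. Thus K = 33/8. For comparison, the minimum possible |A + A| over all 8-element sets is 2·8 − 1 = 15 (so min K = 15/8), attained only by arithmetic progressions.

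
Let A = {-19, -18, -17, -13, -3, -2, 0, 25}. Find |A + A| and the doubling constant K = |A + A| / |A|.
K = |A + A| / |A| = 32/8 = 4

Enumerate A + A = {a + b : a, b ∈ A}. With |A| = 8, there are |A|^2 = 64 ordered sum pairs; collecting distinct values, A + A = {-38, -37, -36, -35, -34, -32, -31, -30, -26, -22, -21, -20, -19, -18, -17, -16, -15, -13, -6, -5, -4, -3, -2, 0, 6, 7, 8, 12, 22, 23, 25, 50}, so |A + A| = 32. Thus K = 32/8 = 4. For comparison, the minimum possible |A + A| over all 8-element sets is 2·8 − 1 = 15 (so min K = 15/8), attained only by arithmetic progressions.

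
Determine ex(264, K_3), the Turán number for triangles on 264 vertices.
ex(264, K_3) = ⌊264^2/4⌋ = 17424

Mantel (1907): a triangle-free graph on n vertices has at most ⌊n^2/4⌋ edges, with equality for the complete bipartite graph K_{⌊n/2⌋, ⌈n/2⌉}. For n = 264: ⌊264^2/4⌋ = ⌊69696/4⌋ = 17424. The extremal graph is K_{132, 132}, which has 132·132 = 17424 edges.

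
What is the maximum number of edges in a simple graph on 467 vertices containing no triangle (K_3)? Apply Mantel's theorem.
ex(467, K_3) = ⌊467^2/4⌋ = 54522

Mantel (1907): a triangle-free graph on n vertices has at most ⌊n^2/4⌋ edges, with equality for the complete bipartite graph K_{⌊n/2⌋, ⌈n/2⌉}. For n = 467: ⌊467^2/4⌋ = ⌊218089/4⌋ = 54522. The extremal graph is K_{233, 234}, which has 233·234 = 54522 edges.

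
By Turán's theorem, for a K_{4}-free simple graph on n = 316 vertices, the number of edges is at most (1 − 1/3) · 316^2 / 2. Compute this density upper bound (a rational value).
Turán density bound = (2/3) · 316^2/2 = 99856/3 ≈ 33285.3333

Turán's theorem: ex(n, K_{r+1}) is achieved by the complete r-partite Turán graph T(n, r) with parts as balanced as possible, and is at most (1 − 1/r) · n^2/2. For r = 3, n = 316: the density bound is (2/3) · 99856/2 = 99856/3 ≈ 33285.3333. The integer-valued extremum is e(T(316, 3)) = 33285, which is strictly less than the density bound 99856/3 since 3 ∤ 316 (the parts of T(316, 3) cannot all be equal).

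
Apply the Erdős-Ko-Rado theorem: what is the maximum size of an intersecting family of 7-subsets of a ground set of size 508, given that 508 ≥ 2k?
max |F| = C(507, 6) = 22899162368082

Erdős-Ko-Rado (1961): when n ≥ 2k, max |F| = C(n−1, k−1). The bound is attained by the star {A : i ∈ A} for any fixed i ∈ [n]. Here C(508−1, 7−1) = C(507, 6) = 22899162368082.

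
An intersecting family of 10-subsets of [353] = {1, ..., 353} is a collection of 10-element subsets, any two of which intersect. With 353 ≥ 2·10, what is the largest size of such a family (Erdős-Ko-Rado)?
max |F| = C(352, 9) = 206225598918424800

Erdős-Ko-Rado (1961): when n ≥ 2k, max |F| = C(n−1, k−1). The bound is attained by the star {A : i ∈ A} for any fixed i ∈ [n]. Here C(353−1, 10−1) = C(352, 9) = 206225598918424800.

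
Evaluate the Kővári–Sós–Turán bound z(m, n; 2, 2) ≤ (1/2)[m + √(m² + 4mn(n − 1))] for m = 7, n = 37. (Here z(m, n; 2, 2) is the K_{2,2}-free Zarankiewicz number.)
z(7, 37; 2, 2) ≤ (1/2)[7 + √(7² + 4·7·37·36)] = (1/2)[7 + √37345] = 100.1243

Kővári–Sós–Turán: let r_1, ..., r_7 be the row sums and z = Σ r_i the total number of 1s. Each pair of columns can share at most one row with both entries 1 (else a 2×2 all-ones block appears), so Σ_i C(r_i, 2) ≤ C(37, 2) = 666. By convexity Σ_i C(r_i, 2) ≥ 7·C(z/7, 2) = z(z − 7)/(2·7), giving z² − 7z − 7·37·36 ≤ 0 and hence z ≤ (1/2)[7 + √(49 + 4·9324)] = (1/2)[7 + √37345] ≈ (1/2)(7 + 193.2485) = 100.1243.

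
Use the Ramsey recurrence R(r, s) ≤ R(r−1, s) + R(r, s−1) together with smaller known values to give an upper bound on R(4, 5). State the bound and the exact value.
R(4, 5) ≤ R(3, 5) + R(4, 4) = 14 + 18 = 32; exact value R(4, 5) = 25.

The Erdős–Szekeres recurrence R(r, s) ≤ R(r−1, s) + R(r, s−1) applied to (r, s) = (4, 5) gives
  R(4, 5) ≤ R(3, 5) + R(4, 4) = 14 + 18 = 32.
(Recall R(2, k) = k and R is symmetric.) The recurrence is not tight here (it gives 32, but the exact value is R(4, 5) = 25); the tight upper bound requires a sharper argument than the simple recurrence, combined with a lower-bound construction on K_{24}.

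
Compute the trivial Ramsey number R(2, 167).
R(2, 167) = 167

R(2, k) = k for all k ≥ 2: in a 2-colouring of K_k, either some edge is red (a red K_2) or all edges are blue (a blue K_k). And K_{166} coloured all-blue has no blue K_167, so R(2, 167) > 166. Hence R(2, 167) = 167.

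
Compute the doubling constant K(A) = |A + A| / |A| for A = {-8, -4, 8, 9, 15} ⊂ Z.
K = |A + A| / |A| = 15/5 = 3

Enumerate A + A = {a + b : a, b ∈ A}. With |A| = 5, there are |A|^2 = 25 ordered sum pairs; collecting distinct values, A + A = {-16, -12, -8, 0, 1, 4, 5, 7, 11, 16, 17, 18, 23, 24, 30}, so |A + A| = 15. Thus K = 15/5 = 3. For comparison, the minimum possible |A + A| over all 5-element sets is 2·5 − 1 = 9 (so min K = 9/5), attained only by arithmetic progressions.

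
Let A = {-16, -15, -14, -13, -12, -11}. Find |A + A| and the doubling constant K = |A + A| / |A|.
K = |A + A| / |A| = 11/6

Enumerate A + A = {a + b : a, b ∈ A}. With |A| = 6, there are |A|^2 = 36 ordered sum pairs; collecting distinct values, A + A = {-32, -31, -30, -29, -28, -27, -26, -25, -24, -23, -22}, so |A + A| = 11. Thus K = 11/6. Here |A + A| = 2|A| − 1 = 11, the minimum possible — so K = 11/6 is minimal, which holds iff A is an arithmetic progression.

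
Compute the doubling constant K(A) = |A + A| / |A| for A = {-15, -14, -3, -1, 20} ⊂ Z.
K = |A + A| / |A| = 15/5 = 3

Enumerate A + A = {a + b : a, b ∈ A}. With |A| = 5, there are |A|^2 = 25 ordered sum pairs; collecting distinct values, A + A = {-30, -29, -28, -18, -17, -16, -15, -6, -4, -2, 5, 6, 17, 19, 40}, so |A + A| = 15. Thus K = 15/5 = 3. For comparison, the minimum possible |A + A| over all 5-element sets is 2·5 − 1 = 9 (so min K = 9/5), attained only by arithmetic progressions.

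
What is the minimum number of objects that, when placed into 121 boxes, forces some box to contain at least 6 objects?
n = (6 − 1)·121 + 1 = 606

By the generalised pigeonhole principle, to guarantee some box contains ≥ r objects we need more than (r − 1) · k objects total. Threshold: n = (r − 1) · k + 1. With r = 6 and k = 121: n = 5 · 121 + 1 = 605 + 1 = 606. For n = 605 = 5 · 121, we can put exactly 5 objects in every box, avoiding 6 in any single one — so 606 is tight.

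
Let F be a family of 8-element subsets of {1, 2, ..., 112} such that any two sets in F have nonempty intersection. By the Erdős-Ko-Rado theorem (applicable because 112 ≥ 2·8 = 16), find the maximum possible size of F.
max |F| = C(111, 7) = 33963647355

The Erdős-Ko-Rado theorem states: for n ≥ 2k, an intersecting family of k-subsets of an n-element set has size at most C(n − 1, k − 1), with equality for 'star' families {A ⊆ [n] : |A| = k, i ∈ A} (fix an element i). For n = 112, k = 8: C(111, 7) = 33963647355.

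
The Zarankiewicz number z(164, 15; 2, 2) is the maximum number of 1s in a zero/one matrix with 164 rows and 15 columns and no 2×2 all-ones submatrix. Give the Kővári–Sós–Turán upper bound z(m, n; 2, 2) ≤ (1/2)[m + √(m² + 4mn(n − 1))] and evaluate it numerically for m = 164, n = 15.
z(164, 15; 2, 2) ≤ (1/2)[164 + √(164² + 4·164·15·14)] = (1/2)[164 + √164656] = 284.8891

Kővári–Sós–Turán: let r_1, ..., r_164 be the row sums and z = Σ r_i the total number of 1s. Each pair of columns can share at most one row with both entries 1 (else a 2×2 all-ones block appears), so Σ_i C(r_i, 2) ≤ C(15, 2) = 105. By convexity Σ_i C(r_i, 2) ≥ 164·C(z/164, 2) = z(z − 164)/(2·164), giving z² − 164z − 164·15·14 ≤ 0 and hence z ≤ (1/2)[164 + √(26896 + 4·34440)] = (1/2)[164 + √164656] ≈ (1/2)(164 + 405.7783) = 284.8891.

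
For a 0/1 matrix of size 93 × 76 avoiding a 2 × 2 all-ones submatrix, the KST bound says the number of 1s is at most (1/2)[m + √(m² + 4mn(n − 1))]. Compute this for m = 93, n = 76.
z(93, 76; 2, 2) ≤ (1/2)[93 + √(93² + 4·93·76·75)] = (1/2)[93 + √2129049] = 776.0631

Kővári–Sós–Turán: let r_1, ..., r_93 be the row sums and z = Σ r_i the total number of 1s. Each pair of columns can share at most one row with both entries 1 (else a 2×2 all-ones block appears), so Σ_i C(r_i, 2) ≤ C(76, 2) = 2850. By convexity Σ_i C(r_i, 2) ≥ 93·C(z/93, 2) = z(z − 93)/(2·93), giving z² − 93z − 93·76·75 ≤ 0 and hence z ≤ (1/2)[93 + √(8649 + 4·530100)] = (1/2)[93 + √2129049] ≈ (1/2)(93 + 1459.1261) = 776.0631.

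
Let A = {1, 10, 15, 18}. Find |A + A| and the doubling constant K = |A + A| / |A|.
K = |A + A| / |A| = 10/4 = 5/2

Enumerate A + A = {a + b : a, b ∈ A}. With |A| = 4, there are |A|^2 = 16 ordered sum pairs; collecting distinct values, A + A = {2, 11, 16, 19, 20, 25, 28, 30, 33, 36}, so |A + A| = 10. Thus K = 10/4 = 5/2. For comparison, the minimum possible |A + A| over all 4-element sets is 2·4 − 1 = 7 (so min K = 7/4), attained only by arithmetic progressions.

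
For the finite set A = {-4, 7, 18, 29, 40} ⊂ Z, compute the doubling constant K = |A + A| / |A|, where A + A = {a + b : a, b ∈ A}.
K = |A + A| / |A| = 9/5

Enumerate A + A = {a + b : a, b ∈ A}. With |A| = 5, there are |A|^2 = 25 ordered sum pairs; collecting distinct values, A + A = {-8, 3, 14, 25, 36, 47, 58, 69, 80}, so |A + A| = 9. Thus K = 9/5. Here |A + A| = 2|A| − 1 = 9, the minimum possible — so K = 9/5 is minimal, which holds iff A is an arithmetic progression.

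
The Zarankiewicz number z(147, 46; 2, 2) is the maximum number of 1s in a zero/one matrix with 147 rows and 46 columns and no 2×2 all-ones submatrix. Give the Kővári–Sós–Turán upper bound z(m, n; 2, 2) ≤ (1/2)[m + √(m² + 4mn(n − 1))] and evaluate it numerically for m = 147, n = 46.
z(147, 46; 2, 2) ≤ (1/2)[147 + √(147² + 4·147·46·45)] = (1/2)[147 + √1238769] = 630

Kővári–Sós–Turán: let r_1, ..., r_147 be the row sums and z = Σ r_i the total number of 1s. Each pair of columns can share at most one row with both entries 1 (else a 2×2 all-ones block appears), so Σ_i C(r_i, 2) ≤ C(46, 2) = 1035. By convexity Σ_i C(r_i, 2) ≥ 147·C(z/147, 2) = z(z − 147)/(2·147), giving z² − 147z − 147·46·45 ≤ 0 and hence z ≤ (1/2)[147 + √(21609 + 4·304290)] = (1/2)[147 + √1238769] ≈ (1/2)(147 + 1113) = 630.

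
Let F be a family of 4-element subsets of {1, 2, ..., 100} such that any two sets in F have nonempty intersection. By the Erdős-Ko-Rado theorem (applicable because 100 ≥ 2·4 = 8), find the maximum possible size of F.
max |F| = C(99, 3) = 156849

Erdős-Ko-Rado (1961): when n ≥ 2k, max |F| = C(n−1, k−1). The bound is attained by the star {A : i ∈ A} for any fixed i ∈ [n]. Here C(100−1, 4−1) = C(99, 3) = 156849.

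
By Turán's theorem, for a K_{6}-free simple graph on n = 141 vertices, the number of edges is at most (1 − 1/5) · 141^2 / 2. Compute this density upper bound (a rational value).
Turán density bound = (4/5) · 141^2/2 = 39762/5 ≈ 7952.4

Turán's theorem: ex(n, K_{r+1}) is achieved by the complete r-partite Turán graph T(n, r) with parts as balanced as possible, and is at most (1 − 1/r) · n^2/2. For r = 5, n = 141: the density bound is (4/5) · 19881/2 = 39762/5 ≈ 7952.4. The integer-valued extremum is e(T(141, 5)) = 7952, which is strictly less than the density bound 39762/5 since 5 ∤ 141 (the parts of T(141, 5) cannot all be equal).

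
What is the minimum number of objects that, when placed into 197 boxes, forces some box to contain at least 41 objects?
n = (41 − 1)·197 + 1 = 7881

By the generalised pigeonhole principle, to guarantee some box contains ≥ r objects we need more than (r − 1) · k objects total. Threshold: n = (r − 1) · k + 1. With r = 41 and k = 197: n = 40 · 197 + 1 = 7880 + 1 = 7881. For n = 7880 = 40 · 197, we can put exactly 40 objects in every box, avoiding 41 in any single one — so 7881 is tight.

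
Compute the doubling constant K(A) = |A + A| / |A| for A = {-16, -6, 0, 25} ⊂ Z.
K = |A + A| / |A| = 10/4 = 5/2

Enumerate A + A = {a + b : a, b ∈ A}. With |A| = 4, there are |A|^2 = 16 ordered sum pairs; collecting distinct values, A + A = {-32, -22, -16, -12, -6, 0, 9, 19, 25, 50}, so |A + A| = 10. Thus K = 10/4 = 5/2. For comparison, the minimum possible |A + A| over all 4-element sets is 2·4 − 1 = 7 (so min K = 7/4), attained only by arithmetic progressions.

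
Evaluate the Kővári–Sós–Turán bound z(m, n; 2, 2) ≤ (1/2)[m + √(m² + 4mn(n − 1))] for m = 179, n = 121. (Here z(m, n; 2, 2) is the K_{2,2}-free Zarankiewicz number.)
z(179, 121; 2, 2) ≤ (1/2)[179 + √(179² + 4·179·121·120)] = (1/2)[179 + √10428361] = 1704.1486

Kővári–Sós–Turán: let r_1, ..., r_179 be the row sums and z = Σ r_i the total number of 1s. Each pair of columns can share at most one row with both entries 1 (else a 2×2 all-ones block appears), so Σ_i C(r_i, 2) ≤ C(121, 2) = 7260. By convexity Σ_i C(r_i, 2) ≥ 179·C(z/179, 2) = z(z − 179)/(2·179), giving z² − 179z − 179·121·120 ≤ 0 and hence z ≤ (1/2)[179 + √(32041 + 4·2599080)] = (1/2)[179 + √10428361] ≈ (1/2)(179 + 3229.2973) = 1704.1486.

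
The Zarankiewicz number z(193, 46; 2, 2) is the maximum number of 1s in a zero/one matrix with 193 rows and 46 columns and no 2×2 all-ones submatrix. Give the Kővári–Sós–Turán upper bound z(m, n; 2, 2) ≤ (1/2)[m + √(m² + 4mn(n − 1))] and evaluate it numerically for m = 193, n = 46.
z(193, 46; 2, 2) ≤ (1/2)[193 + √(193² + 4·193·46·45)] = (1/2)[193 + √1635289] = 735.8921

Kővári–Sós–Turán: let r_1, ..., r_193 be the row sums and z = Σ r_i the total number of 1s. Each pair of columns can share at most one row with both entries 1 (else a 2×2 all-ones block appears), so Σ_i C(r_i, 2) ≤ C(46, 2) = 1035. By convexity Σ_i C(r_i, 2) ≥ 193·C(z/193, 2) = z(z − 193)/(2·193), giving z² − 193z − 193·46·45 ≤ 0 and hence z ≤ (1/2)[193 + √(37249 + 4·399510)] = (1/2)[193 + √1635289] ≈ (1/2)(193 + 1278.7842) = 735.8921.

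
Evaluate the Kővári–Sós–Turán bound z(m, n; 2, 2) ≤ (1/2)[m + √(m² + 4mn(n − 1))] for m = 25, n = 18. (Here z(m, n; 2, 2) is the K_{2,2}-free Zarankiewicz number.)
z(25, 18; 2, 2) ≤ (1/2)[25 + √(25² + 4·25·18·17)] = (1/2)[25 + √31225] = 100.853

Kővári–Sós–Turán: let r_1, ..., r_25 be the row sums and z = Σ r_i the total number of 1s. Each pair of columns can share at most one row with both entries 1 (else a 2×2 all-ones block appears), so Σ_i C(r_i, 2) ≤ C(18, 2) = 153. By convexity Σ_i C(r_i, 2) ≥ 25·C(z/25, 2) = z(z − 25)/(2·25), giving z² − 25z − 25·18·17 ≤ 0 and hence z ≤ (1/2)[25 + √(625 + 4·7650)] = (1/2)[25 + √31225] ≈ (1/2)(25 + 176.706) = 100.853.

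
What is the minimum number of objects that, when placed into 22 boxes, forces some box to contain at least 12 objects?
n = (12 − 1)·22 + 1 = 243

By the generalised pigeonhole principle, to guarantee some box contains ≥ r objects we need more than (r − 1) · k objects total. Threshold: n = (r − 1) · k + 1. With r = 12 and k = 22: n = 11 · 22 + 1 = 242 + 1 = 243. For n = 242 = 11 · 22, we can put exactly 11 objects in every box, avoiding 12 in any single one — so 243 is tight.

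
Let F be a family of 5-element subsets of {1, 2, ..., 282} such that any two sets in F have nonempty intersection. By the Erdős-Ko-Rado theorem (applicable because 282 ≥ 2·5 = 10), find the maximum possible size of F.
max |F| = C(281, 4) = 254274090

Erdős-Ko-Rado (1961): when n ≥ 2k, max |F| = C(n−1, k−1). The bound is attained by the star {A : i ∈ A} for any fixed i ∈ [n]. Here C(282−1, 5−1) = C(281, 4) = 254274090.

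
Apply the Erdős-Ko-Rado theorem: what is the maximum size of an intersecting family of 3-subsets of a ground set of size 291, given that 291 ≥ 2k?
max |F| = C(290, 2) = 41905

The Erdős-Ko-Rado theorem states: for n ≥ 2k, an intersecting family of k-subsets of an n-element set has size at most C(n − 1, k − 1), with equality for 'star' families {A ⊆ [n] : |A| = k, i ∈ A} (fix an element i). For n = 291, k = 3: C(290, 2) = 41905.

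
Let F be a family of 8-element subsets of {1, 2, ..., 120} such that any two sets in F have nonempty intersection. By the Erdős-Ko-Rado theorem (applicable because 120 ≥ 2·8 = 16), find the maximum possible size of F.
max |F| = C(119, 7) = 56017460733

The Erdős-Ko-Rado theorem states: for n ≥ 2k, an intersecting family of k-subsets of an n-element set has size at most C(n − 1, k − 1), with equality for 'star' families {A ⊆ [n] : |A| = k, i ∈ A} (fix an element i). For n = 120, k = 8: C(119, 7) = 56017460733.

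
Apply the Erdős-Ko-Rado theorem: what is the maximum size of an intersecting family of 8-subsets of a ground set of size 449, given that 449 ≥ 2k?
max |F| = C(448, 7) = 685581099291712

Erdős-Ko-Rado (1961): when n ≥ 2k, max |F| = C(n−1, k−1). The bound is attained by the star {A : i ∈ A} for any fixed i ∈ [n]. Here C(449−1, 8−1) = C(448, 7) = 685581099291712.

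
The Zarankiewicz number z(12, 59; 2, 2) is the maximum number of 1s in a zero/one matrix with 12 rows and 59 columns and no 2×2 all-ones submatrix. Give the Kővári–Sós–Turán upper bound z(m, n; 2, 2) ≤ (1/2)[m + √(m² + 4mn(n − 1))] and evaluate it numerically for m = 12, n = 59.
z(12, 59; 2, 2) ≤ (1/2)[12 + √(12² + 4·12·59·58)] = (1/2)[12 + √164400] = 208.7313

Kővári–Sós–Turán: let r_1, ..., r_12 be the row sums and z = Σ r_i the total number of 1s. Each pair of columns can share at most one row with both entries 1 (else a 2×2 all-ones block appears), so Σ_i C(r_i, 2) ≤ C(59, 2) = 1711. By convexity Σ_i C(r_i, 2) ≥ 12·C(z/12, 2) = z(z − 12)/(2·12), giving z² − 12z − 12·59·58 ≤ 0 and hence z ≤ (1/2)[12 + √(144 + 4·41064)] = (1/2)[12 + √164400] ≈ (1/2)(12 + 405.4627) = 208.7313.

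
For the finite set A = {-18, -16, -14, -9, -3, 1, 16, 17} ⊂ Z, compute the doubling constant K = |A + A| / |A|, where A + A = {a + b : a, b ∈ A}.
K = |A + A| / |A| = 32/8 = 4

Enumerate A + A = {a + b : a, b ∈ A}. With |A| = 8, there are |A|^2 = 64 ordered sum pairs; collecting distinct values, A + A = {-36, -34, -32, -30, -28, -27, -25, -23, -21, -19, -18, -17, -15, -13, -12, -8, -6, -2, -1, 0, 1, 2, 3, 7, 8, 13, 14, 17, 18, 32, 33, 34}, so |A + A| = 32. Thus K = 32/8 = 4. For comparison, the minimum possible |A + A| over all 8-element sets is 2·8 − 1 = 15 (so min K = 15/8), attained only by arithmetic progressions.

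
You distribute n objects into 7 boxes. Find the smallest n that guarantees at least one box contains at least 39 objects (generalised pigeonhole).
n = (39 − 1)·7 + 1 = 267

By the generalised pigeonhole principle, to guarantee some box contains ≥ r objects we need more than (r − 1) · k objects total. Threshold: n = (r − 1) · k + 1. With r = 39 and k = 7: n = 38 · 7 + 1 = 266 + 1 = 267. For n = 266 = 38 · 7, we can put exactly 38 objects in every box, avoiding 39 in any single one — so 267 is tight.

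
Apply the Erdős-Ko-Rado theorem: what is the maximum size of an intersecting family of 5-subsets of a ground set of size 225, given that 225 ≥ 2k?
max |F| = C(224, 4) = 102114376

The Erdős-Ko-Rado theorem states: for n ≥ 2k, an intersecting family of k-subsets of an n-element set has size at most C(n − 1, k − 1), with equality for 'star' families {A ⊆ [n] : |A| = k, i ∈ A} (fix an element i). For n = 225, k = 5: C(224, 4) = 102114376.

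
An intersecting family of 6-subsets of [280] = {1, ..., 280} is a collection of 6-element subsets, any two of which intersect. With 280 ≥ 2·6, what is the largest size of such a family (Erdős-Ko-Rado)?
max |F| = C(279, 5) = 13589056305

Erdős-Ko-Rado (1961): when n ≥ 2k, max |F| = C(n−1, k−1). The bound is attained by the star {A : i ∈ A} for any fixed i ∈ [n]. Here C(280−1, 6−1) = C(279, 5) = 13589056305.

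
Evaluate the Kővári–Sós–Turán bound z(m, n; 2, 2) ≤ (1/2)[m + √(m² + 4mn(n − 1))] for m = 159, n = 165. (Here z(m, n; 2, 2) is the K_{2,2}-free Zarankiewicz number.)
z(159, 165; 2, 2) ≤ (1/2)[159 + √(159² + 4·159·165·164)] = (1/2)[159 + √17235441] = 2155.2794

Kővári–Sós–Turán: let r_1, ..., r_159 be the row sums and z = Σ r_i the total number of 1s. Each pair of columns can share at most one row with both entries 1 (else a 2×2 all-ones block appears), so Σ_i C(r_i, 2) ≤ C(165, 2) = 13530. By convexity Σ_i C(r_i, 2) ≥ 159·C(z/159, 2) = z(z − 159)/(2·159), giving z² − 159z − 159·165·164 ≤ 0 and hence z ≤ (1/2)[159 + √(25281 + 4·4302540)] = (1/2)[159 + √17235441] ≈ (1/2)(159 + 4151.5589) = 2155.2794.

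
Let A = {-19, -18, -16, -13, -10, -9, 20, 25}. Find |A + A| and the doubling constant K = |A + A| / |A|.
K = |A + A| / |A| = 31/8

Enumerate A + A = {a + b : a, b ∈ A}. With |A| = 8, there are |A|^2 = 64 ordered sum pairs; collecting distinct values, A + A = {-38, -37, -36, -35, -34, -32, -31, -29, -28, -27, -26, -25, -23, -22, -20, -19, -18, 1, 2, 4, 6, 7, 9, 10, 11, 12, 15, 16, 40, 45, 50}, so |A + A| = 31. Thus K = 31/8. For comparison, the minimum possible |A + A| over all 8-element sets is 2·8 − 1 = 15 (so min K = 15/8), attained only by arithmetic progressions.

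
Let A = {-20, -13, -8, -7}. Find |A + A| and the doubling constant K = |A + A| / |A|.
K = |A + A| / |A| = 10/4 = 5/2

Enumerate A + A = {a + b : a, b ∈ A}. With |A| = 4, there are |A|^2 = 16 ordered sum pairs; collecting distinct values, A + A = {-40, -33, -28, -27, -26, -21, -20, -16, -15, -14}, so |A + A| = 10. Thus K = 10/4 = 5/2. For comparison, the minimum possible |A + A| over all 4-element sets is 2·4 − 1 = 7 (so min K = 7/4), attained only by arithmetic progressions.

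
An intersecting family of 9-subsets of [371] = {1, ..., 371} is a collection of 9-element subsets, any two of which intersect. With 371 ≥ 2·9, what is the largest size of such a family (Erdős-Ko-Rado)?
max |F| = C(370, 8) = 8072413652816370

Erdős-Ko-Rado (1961): when n ≥ 2k, max |F| = C(n−1, k−1). The bound is attained by the star {A : i ∈ A} for any fixed i ∈ [n]. Here C(371−1, 9−1) = C(370, 8) = 8072413652816370.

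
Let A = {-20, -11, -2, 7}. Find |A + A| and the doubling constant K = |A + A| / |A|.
K = |A + A| / |A| = 7/4

Enumerate A + A = {a + b : a, b ∈ A}. With |A| = 4, there are |A|^2 = 16 ordered sum pairs; collecting distinct values, A + A = {-40, -31, -22, -13, -4, 5, 14}, so |A + A| = 7. Thus K = 7/4. Here |A + A| = 2|A| − 1 = 7, the minimum possible — so K = 7/4 is minimal, which holds iff A is an arithmetic progression.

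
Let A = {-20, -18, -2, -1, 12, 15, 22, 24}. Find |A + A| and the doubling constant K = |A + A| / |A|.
K = |A + A| / |A| = 34/8 = 17/4

Enumerate A + A = {a + b : a, b ∈ A}. With |A| = 8, there are |A|^2 = 64 ordered sum pairs; collecting distinct values, A + A = {-40, -38, -36, -22, -21, -20, -19, -8, -6, -5, -4, -3, -2, 2, 4, 6, 10, 11, 13, 14, 20, 21, 22, 23, 24, 27, 30, 34, 36, 37, 39, 44, 46, 48}, so |A + A| = 34. Thus K = 34/8 = 17/4. For comparison, the minimum possible |A + A| over all 8-element sets is 2·8 − 1 = 15 (so min K = 15/8), attained only by arithmetic progressions.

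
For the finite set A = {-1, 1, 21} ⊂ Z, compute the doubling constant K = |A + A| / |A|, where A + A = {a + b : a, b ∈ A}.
K = |A + A| / |A| = 6/3 = 2

Enumerate A + A = {a + b : a, b ∈ A}. With |A| = 3, there are |A|^2 = 9 ordered sum pairs; collecting distinct values, A + A = {-2, 0, 2, 20, 22, 42}, so |A + A| = 6. Thus K = 6/3 = 2. For comparison, the minimum possible |A + A| over all 3-element sets is 2·3 − 1 = 5 (so min K = 5/3), attained only by arithmetic progressions.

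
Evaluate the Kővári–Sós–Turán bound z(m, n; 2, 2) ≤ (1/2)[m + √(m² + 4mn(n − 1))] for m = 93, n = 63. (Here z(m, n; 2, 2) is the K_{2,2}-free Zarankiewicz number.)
z(93, 63; 2, 2) ≤ (1/2)[93 + √(93² + 4·93·63·62)] = (1/2)[93 + √1461681] = 651

Kővári–Sós–Turán: let r_1, ..., r_93 be the row sums and z = Σ r_i the total number of 1s. Each pair of columns can share at most one row with both entries 1 (else a 2×2 all-ones block appears), so Σ_i C(r_i, 2) ≤ C(63, 2) = 1953. By convexity Σ_i C(r_i, 2) ≥ 93·C(z/93, 2) = z(z − 93)/(2·93), giving z² − 93z − 93·63·62 ≤ 0 and hence z ≤ (1/2)[93 + √(8649 + 4·363258)] = (1/2)[93 + √1461681] ≈ (1/2)(93 + 1209) = 651.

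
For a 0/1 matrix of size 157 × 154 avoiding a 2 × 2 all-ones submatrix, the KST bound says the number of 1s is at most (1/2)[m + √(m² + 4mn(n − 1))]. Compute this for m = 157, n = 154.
z(157, 154; 2, 2) ≤ (1/2)[157 + √(157² + 4·157·154·153)] = (1/2)[157 + √14821585] = 2003.4406

Kővári–Sós–Turán: let r_1, ..., r_157 be the row sums and z = Σ r_i the total number of 1s. Each pair of columns can share at most one row with both entries 1 (else a 2×2 all-ones block appears), so Σ_i C(r_i, 2) ≤ C(154, 2) = 11781. By convexity Σ_i C(r_i, 2) ≥ 157·C(z/157, 2) = z(z − 157)/(2·157), giving z² − 157z − 157·154·153 ≤ 0 and hence z ≤ (1/2)[157 + √(24649 + 4·3699234)] = (1/2)[157 + √14821585] ≈ (1/2)(157 + 3849.8812) = 2003.4406.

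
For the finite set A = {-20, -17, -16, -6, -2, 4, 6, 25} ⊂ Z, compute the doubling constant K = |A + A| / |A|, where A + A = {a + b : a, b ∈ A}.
K = |A + A| / |A| = 33/8

Enumerate A + A = {a + b : a, b ∈ A}. With |A| = 8, there are |A|^2 = 64 ordered sum pairs; collecting distinct values, A + A = {-40, -37, -36, -34, -33, -32, -26, -23, -22, -19, -18, -16, -14, -13, -12, -11, -10, -8, -4, -2, 0, 2, 4, 5, 8, 9, 10, 12, 19, 23, 29, 31, 50}, so |A + A| = 33. Thus K = 33/8. For comparison, the minimum possible |A + A| over all 8-element sets is 2·8 − 1 = 15 (so min K = 15/8), attained only by arithmetic progressions.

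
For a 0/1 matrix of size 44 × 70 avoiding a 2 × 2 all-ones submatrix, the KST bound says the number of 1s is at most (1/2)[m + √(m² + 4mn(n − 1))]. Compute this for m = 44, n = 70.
z(44, 70; 2, 2) ≤ (1/2)[44 + √(44² + 4·44·70·69)] = (1/2)[44 + √852016] = 483.5236

Kővári–Sós–Turán: let r_1, ..., r_44 be the row sums and z = Σ r_i the total number of 1s. Each pair of columns can share at most one row with both entries 1 (else a 2×2 all-ones block appears), so Σ_i C(r_i, 2) ≤ C(70, 2) = 2415. By convexity Σ_i C(r_i, 2) ≥ 44·C(z/44, 2) = z(z − 44)/(2·44), giving z² − 44z − 44·70·69 ≤ 0 and hence z ≤ (1/2)[44 + √(1936 + 4·212520)] = (1/2)[44 + √852016] ≈ (1/2)(44 + 923.0471) = 483.5236.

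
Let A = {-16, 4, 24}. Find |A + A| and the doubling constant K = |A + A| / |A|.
K = |A + A| / |A| = 5/3

Enumerate A + A = {a + b : a, b ∈ A}. With |A| = 3, there are |A|^2 = 9 ordered sum pairs; collecting distinct values, A + A = {-32, -12, 8, 28, 48}, so |A + A| = 5. Thus K = 5/3. Here |A + A| = 2|A| − 1 = 5, the minimum possible — so K = 5/3 is minimal, which holds iff A is an arithmetic progression.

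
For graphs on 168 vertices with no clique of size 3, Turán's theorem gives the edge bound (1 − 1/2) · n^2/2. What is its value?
Turán density bound = (1/2) · 168^2/2 = 7056

Turán's theorem: ex(n, K_{r+1}) is achieved by the complete r-partite Turán graph T(n, r) with parts as balanced as possible, and is at most (1 − 1/r) · n^2/2. For r = 2, n = 168: the density bound is (1/2) · 28224/2 = 7056. Since 2 ∣ 168, the Turán graph T(168, 2) has parts of equal size 84, and its edge count e(T(168, 2)) = 7056 attains the density bound exactly.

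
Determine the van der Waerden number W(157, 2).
W(157, 2) = 157 + 1 = 158

A 2-term AP is any pair of integers, so a monochromatic 2-AP exists iff some colour is used at least twice. With 157 colours, the colouring i ↦ i on {1, ..., 157} uses each colour once, avoiding any monochromatic pair, so W(157, 2) > 157. For {1, ..., 158}, pigeonhole forces two integers of the same colour, which form a monochromatic 2-AP. Hence W(157, 2) = 158.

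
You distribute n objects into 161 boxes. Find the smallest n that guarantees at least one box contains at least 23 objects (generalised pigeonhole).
n = (23 − 1)·161 + 1 = 3543

By the generalised pigeonhole principle, to guarantee some box contains ≥ r objects we need more than (r − 1) · k objects total. Threshold: n = (r − 1) · k + 1. With r = 23 and k = 161: n = 22 · 161 + 1 = 3542 + 1 = 3543. For n = 3542 = 22 · 161, we can put exactly 22 objects in every box, avoiding 23 in any single one — so 3543 is tight.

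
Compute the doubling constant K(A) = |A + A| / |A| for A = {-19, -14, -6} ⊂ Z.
K = |A + A| / |A| = 6/3 = 2

Enumerate A + A = {a + b : a, b ∈ A}. With |A| = 3, there are |A|^2 = 9 ordered sum pairs; collecting distinct values, A + A = {-38, -33, -28, -25, -20, -12}, so |A + A| = 6. Thus K = 6/3 = 2. For comparison, the minimum possible |A + A| over all 3-element sets is 2·3 − 1 = 5 (so min K = 5/3), attained only by arithmetic progressions.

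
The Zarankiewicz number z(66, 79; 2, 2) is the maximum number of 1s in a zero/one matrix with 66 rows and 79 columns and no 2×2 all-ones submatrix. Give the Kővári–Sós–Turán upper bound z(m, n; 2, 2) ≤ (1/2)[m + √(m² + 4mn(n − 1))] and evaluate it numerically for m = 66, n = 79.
z(66, 79; 2, 2) ≤ (1/2)[66 + √(66² + 4·66·79·78)] = (1/2)[66 + √1631124] = 671.5773

Kővári–Sós–Turán: let r_1, ..., r_66 be the row sums and z = Σ r_i the total number of 1s. Each pair of columns can share at most one row with both entries 1 (else a 2×2 all-ones block appears), so Σ_i C(r_i, 2) ≤ C(79, 2) = 3081. By convexity Σ_i C(r_i, 2) ≥ 66·C(z/66, 2) = z(z − 66)/(2·66), giving z² − 66z − 66·79·78 ≤ 0 and hence z ≤ (1/2)[66 + √(4356 + 4·406692)] = (1/2)[66 + √1631124] ≈ (1/2)(66 + 1277.1546) = 671.5773.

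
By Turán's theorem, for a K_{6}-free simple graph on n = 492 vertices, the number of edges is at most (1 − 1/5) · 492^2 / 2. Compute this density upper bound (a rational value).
Turán density bound = (4/5) · 492^2/2 = 484128/5 ≈ 96825.6

Turán's theorem: ex(n, K_{r+1}) is achieved by the complete r-partite Turán graph T(n, r) with parts as balanced as possible, and is at most (1 − 1/r) · n^2/2. For r = 5, n = 492: the density bound is (4/5) · 242064/2 = 484128/5 ≈ 96825.6. The integer-valued extremum is e(T(492, 5)) = 96825, which is strictly less than the density bound 484128/5 since 5 ∤ 492 (the parts of T(492, 5) cannot all be equal).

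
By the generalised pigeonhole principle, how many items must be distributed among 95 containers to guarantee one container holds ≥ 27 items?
n = (27 − 1)·95 + 1 = 2471

By the generalised pigeonhole principle, to guarantee some box contains ≥ r objects we need more than (r − 1) · k objects total. Threshold: n = (r − 1) · k + 1. With r = 27 and k = 95: n = 26 · 95 + 1 = 2470 + 1 = 2471. For n = 2470 = 26 · 95, we can put exactly 26 objects in every box, avoiding 27 in any single one — so 2471 is tight.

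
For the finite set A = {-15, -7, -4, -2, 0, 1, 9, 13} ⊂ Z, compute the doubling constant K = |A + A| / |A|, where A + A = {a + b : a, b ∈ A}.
K = |A + A| / |A| = 29/8

Enumerate A + A = {a + b : a, b ∈ A}. With |A| = 8, there are |A|^2 = 64 ordered sum pairs; collecting distinct values, A + A = {-30, -22, -19, -17, -15, -14, -11, -9, -8, -7, -6, -4, -3, -2, -1, 0, 1, 2, 5, 6, 7, 9, 10, 11, 13, 14, 18, 22, 26}, so |A + A| = 29. Thus K = 29/8. For comparison, the minimum possible |A + A| over all 8-element sets is 2·8 − 1 = 15 (so min K = 15/8), attained only by arithmetic progressions.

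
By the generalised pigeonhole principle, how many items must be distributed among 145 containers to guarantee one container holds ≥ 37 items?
n = (37 − 1)·145 + 1 = 5221

By the generalised pigeonhole principle, to guarantee some box contains ≥ r objects we need more than (r − 1) · k objects total. Threshold: n = (r − 1) · k + 1. With r = 37 and k = 145: n = 36 · 145 + 1 = 5220 + 1 = 5221. For n = 5220 = 36 · 145, we can put exactly 36 objects in every box, avoiding 37 in any single one — so 5221 is tight.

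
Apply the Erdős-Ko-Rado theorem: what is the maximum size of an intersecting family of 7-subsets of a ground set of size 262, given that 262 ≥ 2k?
max |F| = C(261, 6) = 414356272512

The Erdős-Ko-Rado theorem states: for n ≥ 2k, an intersecting family of k-subsets of an n-element set has size at most C(n − 1, k − 1), with equality for 'star' families {A ⊆ [n] : |A| = k, i ∈ A} (fix an element i). For n = 262, k = 7: C(261, 6) = 414356272512.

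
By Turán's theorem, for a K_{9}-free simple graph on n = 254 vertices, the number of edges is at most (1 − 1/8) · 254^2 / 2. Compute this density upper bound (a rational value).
Turán density bound = (7/8) · 254^2/2 = 112903/4 ≈ 28225.75

Turán's theorem: ex(n, K_{r+1}) is achieved by the complete r-partite Turán graph T(n, r) with parts as balanced as possible, and is at most (1 − 1/r) · n^2/2. For r = 8, n = 254: the density bound is (7/8) · 64516/2 = 112903/4 ≈ 28225.75. The integer-valued extremum is e(T(254, 8)) = 28225, which is strictly less than the density bound 112903/4 since 8 ∤ 254 (the parts of T(254, 8) cannot all be equal).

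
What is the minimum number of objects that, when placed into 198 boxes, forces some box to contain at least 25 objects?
n = (25 − 1)·198 + 1 = 4753

By the generalised pigeonhole principle, to guarantee some box contains ≥ r objects we need more than (r − 1) · k objects total. Threshold: n = (r − 1) · k + 1. With r = 25 and k = 198: n = 24 · 198 + 1 = 4752 + 1 = 4753. For n = 4752 = 24 · 198, we can put exactly 24 objects in every box, avoiding 25 in any single one — so 4753 is tight.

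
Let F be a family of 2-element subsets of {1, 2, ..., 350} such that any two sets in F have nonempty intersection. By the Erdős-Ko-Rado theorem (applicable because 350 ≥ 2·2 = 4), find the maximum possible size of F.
max |F| = C(349, 1) = 349

The Erdős-Ko-Rado theorem states: for n ≥ 2k, an intersecting family of k-subsets of an n-element set has size at most C(n − 1, k − 1), with equality for 'star' families {A ⊆ [n] : |A| = k, i ∈ A} (fix an element i). For n = 350, k = 2: C(349, 1) = 349.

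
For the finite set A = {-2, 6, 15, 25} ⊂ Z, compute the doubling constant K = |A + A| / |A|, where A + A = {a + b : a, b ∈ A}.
K = |A + A| / |A| = 10/4 = 5/2

Enumerate A + A = {a + b : a, b ∈ A}. With |A| = 4, there are |A|^2 = 16 ordered sum pairs; collecting distinct values, A + A = {-4, 4, 12, 13, 21, 23, 30, 31, 40, 50}, so |A + A| = 10. Thus K = 10/4 = 5/2. For comparison, the minimum possible |A + A| over all 4-element sets is 2·4 − 1 = 7 (so min K = 7/4), attained only by arithmetic progressions.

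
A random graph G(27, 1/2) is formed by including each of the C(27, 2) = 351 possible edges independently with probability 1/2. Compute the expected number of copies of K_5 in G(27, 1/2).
E[# K_5] = C(27, 5) · (1/2)^C(5, 2) = 80730 / 2^10 = 40365/512 ≈ 78.837891

For each 5-subset S of vertices (there are C(27, 5) = 80730 such S), let X_S = 1 if S induces a K_5 (all C(5, 2) = 10 edges present). Then P(X_S = 1) = (1/2)^10 = 1/1024. By linearity of expectation, E[# K_5] = C(27, 5) · (1/2)^10 = 80730 / 1024 = 40365/512 ≈ 78.837891.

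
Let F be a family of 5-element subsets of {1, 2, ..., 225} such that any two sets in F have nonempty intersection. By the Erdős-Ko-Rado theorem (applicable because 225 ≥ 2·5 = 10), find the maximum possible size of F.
max |F| = C(224, 4) = 102114376

Erdős-Ko-Rado (1961): when n ≥ 2k, max |F| = C(n−1, k−1). The bound is attained by the star {A : i ∈ A} for any fixed i ∈ [n]. Here C(225−1, 5−1) = C(224, 4) = 102114376.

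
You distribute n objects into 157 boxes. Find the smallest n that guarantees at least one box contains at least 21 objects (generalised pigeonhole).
n = (21 − 1)·157 + 1 = 3141

By the generalised pigeonhole principle, to guarantee some box contains ≥ r objects we need more than (r − 1) · k objects total. Threshold: n = (r − 1) · k + 1. With r = 21 and k = 157: n = 20 · 157 + 1 = 3140 + 1 = 3141. For n = 3140 = 20 · 157, we can put exactly 20 objects in every box, avoiding 21 in any single one — so 3141 is tight.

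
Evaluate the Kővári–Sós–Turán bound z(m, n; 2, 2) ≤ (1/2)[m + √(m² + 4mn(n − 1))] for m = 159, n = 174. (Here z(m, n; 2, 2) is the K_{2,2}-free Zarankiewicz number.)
z(159, 174; 2, 2) ≤ (1/2)[159 + √(159² + 4·159·174·173)] = (1/2)[159 + √19170153] = 2268.6867

Kővári–Sós–Turán: let r_1, ..., r_159 be the row sums and z = Σ r_i the total number of 1s. Each pair of columns can share at most one row with both entries 1 (else a 2×2 all-ones block appears), so Σ_i C(r_i, 2) ≤ C(174, 2) = 15051. By convexity Σ_i C(r_i, 2) ≥ 159·C(z/159, 2) = z(z − 159)/(2·159), giving z² − 159z − 159·174·173 ≤ 0 and hence z ≤ (1/2)[159 + √(25281 + 4·4786218)] = (1/2)[159 + √19170153] ≈ (1/2)(159 + 4378.3733) = 2268.6867.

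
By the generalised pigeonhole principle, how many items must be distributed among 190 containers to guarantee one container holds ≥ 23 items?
n = (23 − 1)·190 + 1 = 4181

By the generalised pigeonhole principle, to guarantee some box contains ≥ r objects we need more than (r − 1) · k objects total. Threshold: n = (r − 1) · k + 1. With r = 23 and k = 190: n = 22 · 190 + 1 = 4180 + 1 = 4181. For n = 4180 = 22 · 190, we can put exactly 22 objects in every box, avoiding 23 in any single one — so 4181 is tight.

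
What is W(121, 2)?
W(121, 2) = 121 + 1 = 122

A 2-term AP is any pair of integers, so a monochromatic 2-AP exists iff some colour is used at least twice. With 121 colours, the colouring i ↦ i on {1, ..., 121} uses each colour once, avoiding any monochromatic pair, so W(121, 2) > 121. For {1, ..., 122}, pigeonhole forces two integers of the same colour, which form a monochromatic 2-AP. Hence W(121, 2) = 122.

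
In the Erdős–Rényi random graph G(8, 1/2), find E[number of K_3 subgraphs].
E[# K_3] = C(8, 3) · (1/2)^C(3, 2) = 56 / 2^3 = 7

For each 3-subset S of vertices (there are C(8, 3) = 56 such S), let X_S = 1 if S induces a K_3 (all C(3, 2) = 3 edges present). Then P(X_S = 1) = (1/2)^3 = 1/8. By linearity of expectation, E[# K_3] = C(8, 3) · (1/2)^3 = 56 / 8 = 7.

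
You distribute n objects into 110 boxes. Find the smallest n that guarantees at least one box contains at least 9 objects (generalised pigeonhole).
n = (9 − 1)·110 + 1 = 881

By the generalised pigeonhole principle, to guarantee some box contains ≥ r objects we need more than (r − 1) · k objects total. Threshold: n = (r − 1) · k + 1. With r = 9 and k = 110: n = 8 · 110 + 1 = 880 + 1 = 881. For n = 880 = 8 · 110, we can put exactly 8 objects in every box, avoiding 9 in any single one — so 881 is tight.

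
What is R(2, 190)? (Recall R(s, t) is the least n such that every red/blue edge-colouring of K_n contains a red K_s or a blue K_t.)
R(2, 190) = 190

R(2, k) = k for all k ≥ 2: in a 2-colouring of K_k, either some edge is red (a red K_2) or all edges are blue (a blue K_k). And K_{189} coloured all-blue has no blue K_190, so R(2, 190) > 189. Hence R(2, 190) = 190.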